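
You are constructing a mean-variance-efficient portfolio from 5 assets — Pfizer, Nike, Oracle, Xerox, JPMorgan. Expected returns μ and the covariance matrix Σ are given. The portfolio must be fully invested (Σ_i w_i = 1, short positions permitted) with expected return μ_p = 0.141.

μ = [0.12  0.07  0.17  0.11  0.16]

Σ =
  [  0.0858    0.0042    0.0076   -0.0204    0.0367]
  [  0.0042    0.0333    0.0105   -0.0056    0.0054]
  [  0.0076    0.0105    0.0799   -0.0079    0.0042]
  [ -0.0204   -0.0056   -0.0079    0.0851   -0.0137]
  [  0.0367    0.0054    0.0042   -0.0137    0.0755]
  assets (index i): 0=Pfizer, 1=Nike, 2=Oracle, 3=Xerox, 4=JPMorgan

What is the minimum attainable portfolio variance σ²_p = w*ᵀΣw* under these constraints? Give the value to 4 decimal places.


0.0193

x=Σ⁻¹μ = [0.8467  1.4200  1.9670  2.0731  1.8728]
y=Σ⁻¹𝟙 = [9.8617  27.4234  9.2926  18.2777  9.2896]
a=μᵀx=1.063095  b=𝟙ᵀx=8.179670  c=𝟙ᵀy=74.145000  D=ac−b²=11.916162
λ₁=(c·0.141−b)/D = (74.145000·0.141−8.179670)/11.916162 = 0.190898
λ₂=(a−b·0.141)/D = (1.063095−8.179670·0.141)/11.916162 = -0.007573
w* = 0.190898·x + -0.007573·y:
  w_0 = 0.190898·0.8467 + -0.007573·9.8617 = 0.0869  (Pfizer)
  w_1 = 0.190898·1.4200 + -0.007573·27.4234 = 0.0634  (Nike)
  w_2 = 0.190898·1.9670 + -0.007573·9.2926 = 0.3051  (Oracle)
  w_3 = 0.190898·2.0731 + -0.007573·18.2777 = 0.2573  (Xerox)
  w_4 = 0.190898·1.8728 + -0.007573·9.2896 = 0.2872  (JPMorgan)
Σw_i=1.0000  μᵀw=0.1410
σ²=wᵀΣw=λ₁·μ_p+λ₂ = 0.190898·0.141 + -0.007573 = 0.019344 ≈ 0.0193


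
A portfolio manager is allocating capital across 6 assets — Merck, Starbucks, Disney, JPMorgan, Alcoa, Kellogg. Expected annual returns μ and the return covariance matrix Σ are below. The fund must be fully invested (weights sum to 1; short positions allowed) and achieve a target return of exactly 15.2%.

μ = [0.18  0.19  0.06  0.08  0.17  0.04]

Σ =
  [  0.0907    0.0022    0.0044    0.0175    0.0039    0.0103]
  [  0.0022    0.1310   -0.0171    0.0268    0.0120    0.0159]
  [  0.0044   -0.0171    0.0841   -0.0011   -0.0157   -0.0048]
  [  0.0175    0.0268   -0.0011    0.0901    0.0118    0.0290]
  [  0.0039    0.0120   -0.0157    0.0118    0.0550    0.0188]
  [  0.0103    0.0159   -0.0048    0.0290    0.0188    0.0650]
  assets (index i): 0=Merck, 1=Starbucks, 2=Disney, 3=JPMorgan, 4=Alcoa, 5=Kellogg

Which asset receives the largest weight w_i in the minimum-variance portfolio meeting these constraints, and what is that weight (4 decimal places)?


Alcoa (0.4058)

g=Σ⁻¹μ = [1.8386  1.4169  1.4863  -0.0335  3.3823  -0.8761]
h=Σ⁻¹𝟙 = [7.8651  6.5091  16.5764  3.1896  17.7897  7.2018]
a=μᵀg=1.226609  b=𝟙ᵀg=7.214523  c=𝟙ᵀh=59.131700  D=ac−b²=20.482109
λ₁=(c·0.152−b)/D = (59.131700·0.152−7.214523)/20.482109 = 0.086588
λ₂=(a−b·0.152)/D = (1.226609−7.214523·0.152)/20.482109 = 0.006347
w* = 0.086588·g + 0.006347·h:
  w_0 = 0.086588·1.8386 + 0.006347·7.8651 = 0.2091  (Merck)
  w_1 = 0.086588·1.4169 + 0.006347·6.5091 = 0.1640  (Starbucks)
  w_2 = 0.086588·1.4863 + 0.006347·16.5764 = 0.2339  (Disney)
  w_3 = 0.086588·-0.0335 + 0.006347·3.1896 = 0.0173  (JPMorgan)
  w_4 = 0.086588·3.3823 + 0.006347·17.7897 = 0.4058  (Alcoa)
  w_5 = 0.086588·-0.8761 + 0.006347·7.2018 = -0.0302  (Kellogg)
Σw_i=1.0000  μᵀw=0.1520
σ²=wᵀΣw=λ₁·μ_p+λ₂ = 0.086588·0.152 + 0.006347 = 0.019508 ≈ 0.0195


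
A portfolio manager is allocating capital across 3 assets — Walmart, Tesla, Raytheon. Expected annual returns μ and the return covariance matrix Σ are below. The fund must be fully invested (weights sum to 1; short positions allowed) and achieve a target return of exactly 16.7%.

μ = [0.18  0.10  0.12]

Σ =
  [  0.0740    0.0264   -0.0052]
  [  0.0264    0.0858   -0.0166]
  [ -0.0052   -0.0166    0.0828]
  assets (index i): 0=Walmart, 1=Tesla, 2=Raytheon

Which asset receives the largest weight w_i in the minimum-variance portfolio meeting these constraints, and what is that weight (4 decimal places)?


x=Σ⁻¹μ = [2.2678  0.8070  1.7535]
y=Σ⁻¹𝟙 = [10.5301  11.3186  15.0078]
a=μᵀx=0.699312  b=𝟙ᵀx=4.828217  c=𝟙ᵀy=36.856502  D=ac−b²=2.462500
λ₁=(c·0.167−b)/D = (36.856502·0.167−4.828217)/2.462500 = 0.538810
λ₂=(a−b·0.167)/D = (0.699312−4.828217·0.167)/2.462500 = -0.043452
w* = 0.538810·x + -0.043452·y:
  w_0 = 0.538810·2.2678 + -0.043452·10.5301 = 0.7643  (Walmart)
  w_1 = 0.538810·0.8070 + -0.043452·11.3186 = -0.0570  (Tesla)
  w_2 = 0.538810·1.7535 + -0.043452·15.0078 = 0.2927  (Raytheon)
Σw_i=1.0000  μᵀw=0.1670
σ²=wᵀΣw=λ₁·μ_p+λ₂ = 0.538810·0.167 + -0.043452 = 0.046529 ≈ 0.0465

Walmart (0.7643)


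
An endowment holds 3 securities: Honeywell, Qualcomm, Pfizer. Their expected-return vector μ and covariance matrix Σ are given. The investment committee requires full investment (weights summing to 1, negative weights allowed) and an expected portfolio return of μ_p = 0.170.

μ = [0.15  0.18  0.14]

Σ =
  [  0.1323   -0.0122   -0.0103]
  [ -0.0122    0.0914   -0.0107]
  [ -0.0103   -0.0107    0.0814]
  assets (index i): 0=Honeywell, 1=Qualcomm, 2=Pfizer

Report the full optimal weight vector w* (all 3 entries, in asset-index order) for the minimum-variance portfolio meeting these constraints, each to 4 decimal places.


0.1859  0.7035  0.1105

p=Σ⁻¹μ = [1.5323  2.4354  2.2339]
q=Σ⁻¹𝟙 = [10.0573  14.0873  15.4094]
a=μᵀp=0.980967  b=𝟙ᵀp=6.201626  c=𝟙ᵀq=39.554004  D=ac−b²=0.341012
λ₁=(c·0.170−b)/D = (39.554004·0.170−6.201626)/0.341012 = 1.532364
λ₂=(a−b·0.170)/D = (0.980967−6.201626·0.170)/0.341012 = -0.214976
w* = 1.532364·p + -0.214976·q:
  w_0 = 1.532364·1.5323 + -0.214976·10.0573 = 0.1859  (Honeywell)
  w_1 = 1.532364·2.4354 + -0.214976·14.0873 = 0.7035  (Qualcomm)
  w_2 = 1.532364·2.2339 + -0.214976·15.4094 = 0.1105  (Pfizer)
Σw_i=1.0000  μᵀw=0.1700
σ²=wᵀΣw=λ₁·μ_p+λ₂ = 1.532364·0.170 + -0.214976 = 0.045526 ≈ 0.0455


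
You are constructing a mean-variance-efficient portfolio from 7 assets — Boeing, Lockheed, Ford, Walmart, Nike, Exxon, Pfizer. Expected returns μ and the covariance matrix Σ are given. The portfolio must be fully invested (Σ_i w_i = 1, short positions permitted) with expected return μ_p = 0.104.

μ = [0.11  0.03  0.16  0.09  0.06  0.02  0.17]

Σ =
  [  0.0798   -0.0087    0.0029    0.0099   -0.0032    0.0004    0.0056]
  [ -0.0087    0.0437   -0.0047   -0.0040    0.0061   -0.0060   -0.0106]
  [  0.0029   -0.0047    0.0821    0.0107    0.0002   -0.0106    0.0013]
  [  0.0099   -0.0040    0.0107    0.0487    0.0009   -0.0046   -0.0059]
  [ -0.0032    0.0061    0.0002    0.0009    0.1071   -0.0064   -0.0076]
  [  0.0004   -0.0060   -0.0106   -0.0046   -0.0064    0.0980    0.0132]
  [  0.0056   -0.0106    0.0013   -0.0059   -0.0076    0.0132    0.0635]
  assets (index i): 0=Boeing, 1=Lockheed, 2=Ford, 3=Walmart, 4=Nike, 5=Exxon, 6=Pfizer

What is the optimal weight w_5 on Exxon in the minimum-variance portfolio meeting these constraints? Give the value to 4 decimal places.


0.0473

u=Σ⁻¹μ = [1.1173  1.9390  1.7683  1.7716  0.6961  0.2250  3.0673]
v=Σ⁻¹𝟙 = [11.9699  33.9233  12.1185  21.7256  9.7690  12.4105  20.7151]
a=μᵀu=1.191146  b=𝟙ᵀu=10.584574  c=𝟙ᵀv=122.631953  D=ac−b²=34.039376
λ₁=(c·0.104−b)/D = (122.631953·0.104−10.584574)/34.039376 = 0.063725
λ₂=(a−b·0.104)/D = (1.191146−10.584574·0.104)/34.039376 = 0.002654
w* = 0.063725·u + 0.002654·v:
  w_0 = 0.063725·1.1173 + 0.002654·11.9699 = 0.1030  (Boeing)
  w_1 = 0.063725·1.9390 + 0.002654·33.9233 = 0.2136  (Lockheed)
  w_2 = 0.063725·1.7683 + 0.002654·12.1185 = 0.1448  (Ford)
  w_3 = 0.063725·1.7716 + 0.002654·21.7256 = 0.1706  (Walmart)
  w_4 = 0.063725·0.6961 + 0.002654·9.7690 = 0.0703  (Nike)
  w_5 = 0.063725·0.2250 + 0.002654·12.4105 = 0.0473  (Exxon)
  w_6 = 0.063725·3.0673 + 0.002654·20.7151 = 0.2504  (Pfizer)
Σw_i=1.0000  μᵀw=0.1040
σ²=wᵀΣw=λ₁·μ_p+λ₂ = 0.063725·0.104 + 0.002654 = 0.009282 ≈ 0.0093


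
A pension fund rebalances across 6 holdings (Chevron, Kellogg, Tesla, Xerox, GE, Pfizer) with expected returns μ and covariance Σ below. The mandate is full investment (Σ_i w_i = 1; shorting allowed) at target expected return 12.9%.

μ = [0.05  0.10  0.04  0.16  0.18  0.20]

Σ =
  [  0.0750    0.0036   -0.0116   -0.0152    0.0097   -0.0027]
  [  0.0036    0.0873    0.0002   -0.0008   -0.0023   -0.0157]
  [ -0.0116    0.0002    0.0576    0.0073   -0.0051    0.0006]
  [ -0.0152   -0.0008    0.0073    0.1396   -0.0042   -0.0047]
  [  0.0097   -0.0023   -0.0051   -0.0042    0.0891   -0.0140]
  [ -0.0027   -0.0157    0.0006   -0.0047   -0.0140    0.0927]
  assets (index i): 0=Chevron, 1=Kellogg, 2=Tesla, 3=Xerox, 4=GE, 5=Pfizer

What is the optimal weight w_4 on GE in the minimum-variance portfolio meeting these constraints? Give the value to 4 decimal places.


g=Σ⁻¹μ = [0.7706  1.7167  0.8658  1.3697  2.5536  2.9202]
h=Σ⁻¹𝟙 = [16.4225  14.0689  20.5546  8.9171  13.9205  16.0700]
a=μᵀg=1.507676  b=𝟙ᵀg=10.196628  c=𝟙ᵀh=89.953599  D=ac−b²=31.649628
λ₁=(c·0.129−b)/D = (89.953599·0.129−10.196628)/31.649628 = 0.044468
λ₂=(a−b·0.129)/D = (1.507676−10.196628·0.129)/31.649628 = 0.006076
w* = 0.044468·g + 0.006076·h:
  w_0 = 0.044468·0.7706 + 0.006076·16.4225 = 0.1341  (Chevron)
  w_1 = 0.044468·1.7167 + 0.006076·14.0689 = 0.1618  (Kellogg)
  w_2 = 0.044468·0.8658 + 0.006076·20.5546 = 0.1634  (Tesla)
  w_3 = 0.044468·1.3697 + 0.006076·8.9171 = 0.1151  (Xerox)
  w_4 = 0.044468·2.5536 + 0.006076·13.9205 = 0.1981  (GE)
  w_5 = 0.044468·2.9202 + 0.006076·16.0700 = 0.2275  (Pfizer)
Σw_i=1.0000  μᵀw=0.1290
σ²=wᵀΣw=λ₁·μ_p+λ₂ = 0.044468·0.129 + 0.006076 = 0.011813 ≈ 0.0118

0.1981


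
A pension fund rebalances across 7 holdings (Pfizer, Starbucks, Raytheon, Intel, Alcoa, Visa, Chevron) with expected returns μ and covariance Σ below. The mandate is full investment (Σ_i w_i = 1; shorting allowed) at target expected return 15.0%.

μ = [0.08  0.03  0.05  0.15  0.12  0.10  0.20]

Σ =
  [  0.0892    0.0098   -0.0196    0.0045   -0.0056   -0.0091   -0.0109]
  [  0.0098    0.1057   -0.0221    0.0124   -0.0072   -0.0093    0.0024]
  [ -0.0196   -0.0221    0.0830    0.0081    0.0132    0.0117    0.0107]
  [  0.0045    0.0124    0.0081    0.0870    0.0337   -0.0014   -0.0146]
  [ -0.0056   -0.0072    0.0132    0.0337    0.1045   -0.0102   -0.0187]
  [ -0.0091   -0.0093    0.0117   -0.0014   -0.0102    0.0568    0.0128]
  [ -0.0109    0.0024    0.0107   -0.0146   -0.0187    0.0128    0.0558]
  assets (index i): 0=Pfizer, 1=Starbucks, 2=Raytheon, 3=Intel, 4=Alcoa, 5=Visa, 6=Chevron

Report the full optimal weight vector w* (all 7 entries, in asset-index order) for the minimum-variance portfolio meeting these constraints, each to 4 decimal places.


p=Σ⁻¹μ = [1.5572  -0.0063  -0.2626  1.8382  1.6373  1.3526  4.6584]
q=Σ⁻¹𝟙 = [17.2679  11.4344  11.2560  6.5782  13.1802  17.7897  20.7015]
a=μᵀp=1.650420  b=𝟙ᵀp=10.774899  c=𝟙ᵀq=98.207958  D=ac−b²=45.985889
λ₁=(c·0.150−b)/D = (98.207958·0.150−10.774899)/45.985889 = 0.086033
λ₂=(a−b·0.150)/D = (1.650420−10.774899·0.150)/45.985889 = 0.000743
w* = 0.086033·p + 0.000743·q:
  w_0 = 0.086033·1.5572 + 0.000743·17.2679 = 0.1468  (Pfizer)
  w_1 = 0.086033·-0.0063 + 0.000743·11.4344 = 0.0080  (Starbucks)
  w_2 = 0.086033·-0.2626 + 0.000743·11.2560 = -0.0142  (Raytheon)
  w_3 = 0.086033·1.8382 + 0.000743·6.5782 = 0.1630  (Intel)
  w_4 = 0.086033·1.6373 + 0.000743·13.1802 = 0.1507  (Alcoa)
  w_5 = 0.086033·1.3526 + 0.000743·17.7897 = 0.1296  (Visa)
  w_6 = 0.086033·4.6584 + 0.000743·20.7015 = 0.4162  (Chevron)
Σw_i=1.0000  μᵀw=0.1500
σ²=wᵀΣw=λ₁·μ_p+λ₂ = 0.086033·0.150 + 0.000743 = 0.013648 ≈ 0.0136

0.1468  0.0080  -0.0142  0.1630  0.1507  0.1296  0.4162


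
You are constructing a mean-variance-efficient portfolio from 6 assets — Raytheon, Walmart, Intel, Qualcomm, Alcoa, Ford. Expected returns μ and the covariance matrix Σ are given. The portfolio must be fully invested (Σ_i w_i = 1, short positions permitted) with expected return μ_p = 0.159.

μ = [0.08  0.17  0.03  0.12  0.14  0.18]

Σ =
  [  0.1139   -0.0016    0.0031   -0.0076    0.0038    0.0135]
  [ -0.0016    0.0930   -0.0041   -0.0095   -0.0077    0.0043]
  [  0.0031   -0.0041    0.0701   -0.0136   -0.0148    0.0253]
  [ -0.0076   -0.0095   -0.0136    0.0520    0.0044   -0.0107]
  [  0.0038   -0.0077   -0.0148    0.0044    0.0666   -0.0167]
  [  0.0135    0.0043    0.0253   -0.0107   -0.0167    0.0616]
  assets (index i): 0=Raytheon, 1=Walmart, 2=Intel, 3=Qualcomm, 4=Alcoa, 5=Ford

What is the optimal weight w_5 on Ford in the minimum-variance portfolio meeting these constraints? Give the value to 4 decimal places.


0.3612

p=Σ⁻¹μ = [0.3753  2.2897  0.4631  3.4448  3.2136  3.9594]
q=Σ⁻¹𝟙 = [7.6998  15.9148  19.4106  29.8692  22.9895  16.8840]
a=μᵀp=2.009124  b=𝟙ᵀp=13.745778  c=𝟙ᵀq=112.767878  D=ac−b²=37.618249
λ₁=(c·0.159−b)/D = (112.767878·0.159−13.745778)/37.618249 = 0.111231
λ₂=(a−b·0.159)/D = (2.009124−13.745778·0.159)/37.618249 = -0.004691
w* = 0.111231·p + -0.004691·q:
  w_0 = 0.111231·0.3753 + -0.004691·7.6998 = 0.0056  (Raytheon)
  w_1 = 0.111231·2.2897 + -0.004691·15.9148 = 0.1800  (Walmart)
  w_2 = 0.111231·0.4631 + -0.004691·19.4106 = -0.0395  (Intel)
  w_3 = 0.111231·3.4448 + -0.004691·29.8692 = 0.2431  (Qualcomm)
  w_4 = 0.111231·3.2136 + -0.004691·22.9895 = 0.2496  (Alcoa)
  w_5 = 0.111231·3.9594 + -0.004691·16.8840 = 0.3612  (Ford)
Σw_i=1.0000  μᵀw=0.1590
σ²=wᵀΣw=λ₁·μ_p+λ₂ = 0.111231·0.159 + -0.004691 = 0.012995 ≈ 0.0130


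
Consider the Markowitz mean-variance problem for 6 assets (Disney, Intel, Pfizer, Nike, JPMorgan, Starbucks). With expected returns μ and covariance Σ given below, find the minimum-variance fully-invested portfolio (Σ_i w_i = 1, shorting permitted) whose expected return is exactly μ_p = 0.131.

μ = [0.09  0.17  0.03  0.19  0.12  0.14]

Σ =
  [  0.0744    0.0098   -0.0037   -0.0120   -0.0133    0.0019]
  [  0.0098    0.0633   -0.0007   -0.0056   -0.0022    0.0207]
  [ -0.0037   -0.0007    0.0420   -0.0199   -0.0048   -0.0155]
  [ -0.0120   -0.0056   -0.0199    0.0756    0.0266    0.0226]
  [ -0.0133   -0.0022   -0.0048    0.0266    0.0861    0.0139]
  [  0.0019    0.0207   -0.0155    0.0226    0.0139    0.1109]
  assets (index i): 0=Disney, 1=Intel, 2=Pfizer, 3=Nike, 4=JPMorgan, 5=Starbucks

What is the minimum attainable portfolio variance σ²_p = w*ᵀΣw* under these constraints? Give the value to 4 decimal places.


p=Σ⁻¹μ = [1.6572  2.6672  2.6841  3.2998  0.7933  0.3394]
q=Σ⁻¹𝟙 = [18.7417  13.7249  39.6616  22.6869  9.1077  5.9127]
a=μᵀp=1.452777  b=𝟙ᵀp=11.441059  c=𝟙ᵀq=109.835576  D=ac−b²=28.668710
λ₁=(c·0.131−b)/D = (109.835576·0.131−11.441059)/28.668710 = 0.102809
λ₂=(a−b·0.131)/D = (1.452777−11.441059·0.131)/28.668710 = -0.001605
w* = 0.102809·p + -0.001605·q:
  w_0 = 0.102809·1.6572 + -0.001605·18.7417 = 0.1403  (Disney)
  w_1 = 0.102809·2.6672 + -0.001605·13.7249 = 0.2522  (Intel)
  w_2 = 0.102809·2.6841 + -0.001605·39.6616 = 0.2123  (Pfizer)
  w_3 = 0.102809·3.2998 + -0.001605·22.6869 = 0.3028  (Nike)
  w_4 = 0.102809·0.7933 + -0.001605·9.1077 = 0.0669  (JPMorgan)
  w_5 = 0.102809·0.3394 + -0.001605·5.9127 = 0.0254  (Starbucks)
Σw_i=1.0000  μᵀw=0.1310
σ²=wᵀΣw=λ₁·μ_p+λ₂ = 0.102809·0.131 + -0.001605 = 0.011863 ≈ 0.0119

0.0119


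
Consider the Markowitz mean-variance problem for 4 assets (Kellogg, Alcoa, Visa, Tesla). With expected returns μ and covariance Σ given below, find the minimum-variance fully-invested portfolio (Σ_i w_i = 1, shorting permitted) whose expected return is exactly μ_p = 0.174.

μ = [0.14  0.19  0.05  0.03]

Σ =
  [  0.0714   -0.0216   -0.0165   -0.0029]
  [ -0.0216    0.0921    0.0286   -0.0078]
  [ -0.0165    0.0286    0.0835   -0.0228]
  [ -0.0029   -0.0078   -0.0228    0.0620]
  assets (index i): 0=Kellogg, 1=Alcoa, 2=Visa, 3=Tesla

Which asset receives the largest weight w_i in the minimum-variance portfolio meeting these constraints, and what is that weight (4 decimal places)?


g=Σ⁻¹μ = [2.9527  2.6725  0.5876  1.1743]
h=Σ⁻¹𝟙 = [23.3194  12.5043  19.3785  25.9192]
a=μᵀg=0.985758  b=𝟙ᵀg=7.387023  c=𝟙ᵀh=81.121321  D=ac−b²=25.397849
λ₁=(c·0.174−b)/D = (81.121321·0.174−7.387023)/25.397849 = 0.264908
λ₂=(a−b·0.174)/D = (0.985758−7.387023·0.174)/25.397849 = -0.011796
w* = 0.264908·g + -0.011796·h:
  w_0 = 0.264908·2.9527 + -0.011796·23.3194 = 0.5071  (Kellogg)
  w_1 = 0.264908·2.6725 + -0.011796·12.5043 = 0.5605  (Alcoa)
  w_2 = 0.264908·0.5876 + -0.011796·19.3785 = -0.0729  (Visa)
  w_3 = 0.264908·1.1743 + -0.011796·25.9192 = 0.0053  (Tesla)
Σw_i=1.0000  μᵀw=0.1740
σ²=wᵀΣw=λ₁·μ_p+λ₂ = 0.264908·0.174 + -0.011796 = 0.034298 ≈ 0.0343

Alcoa (0.5605)


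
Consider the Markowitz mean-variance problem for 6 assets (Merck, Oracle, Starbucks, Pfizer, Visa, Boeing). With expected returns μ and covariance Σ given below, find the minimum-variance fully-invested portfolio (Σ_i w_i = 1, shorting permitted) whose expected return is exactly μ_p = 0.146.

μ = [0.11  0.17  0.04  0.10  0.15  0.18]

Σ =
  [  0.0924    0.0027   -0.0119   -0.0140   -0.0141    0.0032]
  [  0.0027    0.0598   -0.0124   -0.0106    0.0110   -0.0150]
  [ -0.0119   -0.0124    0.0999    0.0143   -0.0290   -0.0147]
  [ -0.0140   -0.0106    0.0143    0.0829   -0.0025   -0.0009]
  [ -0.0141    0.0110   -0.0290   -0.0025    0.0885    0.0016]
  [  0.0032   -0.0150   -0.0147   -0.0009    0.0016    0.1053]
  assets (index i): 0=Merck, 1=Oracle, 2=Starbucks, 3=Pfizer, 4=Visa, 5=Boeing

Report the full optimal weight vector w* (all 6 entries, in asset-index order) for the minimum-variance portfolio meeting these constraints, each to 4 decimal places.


g=Σ⁻¹μ = [1.8218  3.6575  1.7897  1.7631  2.1233  2.4077]
h=Σ⁻¹𝟙 = [17.2596  23.2744  20.1896  15.1740  17.9303  14.9634]
a=μᵀg=1.821961  b=𝟙ᵀg=13.563151  c=𝟙ᵀh=108.791374  D=ac−b²=14.254566
λ₁=(c·0.146−b)/D = (108.791374·0.146−13.563151)/14.254566 = 0.162782
λ₂=(a−b·0.146)/D = (1.821961−13.563151·0.146)/14.254566 = -0.011102
w* = 0.162782·g + -0.011102·h:
  w_0 = 0.162782·1.8218 + -0.011102·17.2596 = 0.1049  (Merck)
  w_1 = 0.162782·3.6575 + -0.011102·23.2744 = 0.3370  (Oracle)
  w_2 = 0.162782·1.7897 + -0.011102·20.1896 = 0.0672  (Starbucks)
  w_3 = 0.162782·1.7631 + -0.011102·15.1740 = 0.1185  (Pfizer)
  w_4 = 0.162782·2.1233 + -0.011102·17.9303 = 0.1466  (Visa)
  w_5 = 0.162782·2.4077 + -0.011102·14.9634 = 0.2258  (Boeing)
Σw_i=1.0000  μᵀw=0.1460
σ²=wᵀΣw=λ₁·μ_p+λ₂ = 0.162782·0.146 + -0.011102 = 0.012664 ≈ 0.0127

0.1049  0.3370  0.0672  0.1185  0.1466  0.2258


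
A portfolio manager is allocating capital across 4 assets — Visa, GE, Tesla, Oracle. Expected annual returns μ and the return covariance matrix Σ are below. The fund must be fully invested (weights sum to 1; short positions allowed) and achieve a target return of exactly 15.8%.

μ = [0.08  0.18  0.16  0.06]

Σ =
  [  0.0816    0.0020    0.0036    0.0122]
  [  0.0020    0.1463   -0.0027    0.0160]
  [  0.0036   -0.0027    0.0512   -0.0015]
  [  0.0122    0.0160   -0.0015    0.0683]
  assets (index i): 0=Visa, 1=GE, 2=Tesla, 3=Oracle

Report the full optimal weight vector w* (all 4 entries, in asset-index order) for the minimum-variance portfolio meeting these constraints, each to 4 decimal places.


0.0892  0.2691  0.6392  0.0025

u=Σ⁻¹μ = [0.7320  1.2205  3.1535  0.5311]
v=Σ⁻¹𝟙 = [9.4534  5.7502  19.5224  12.0344]
a=μᵀu=0.814656  b=𝟙ᵀu=5.636950  c=𝟙ᵀv=46.760366  D=ac−b²=6.318433
λ₁=(c·0.158−b)/D = (46.760366·0.158−5.636950)/6.318433 = 0.277155
λ₂=(a−b·0.158)/D = (0.814656−5.636950·0.158)/6.318433 = -0.012025
w* = 0.277155·u + -0.012025·v:
  w_0 = 0.277155·0.7320 + -0.012025·9.4534 = 0.0892  (Visa)
  w_1 = 0.277155·1.2205 + -0.012025·5.7502 = 0.2691  (GE)
  w_2 = 0.277155·3.1535 + -0.012025·19.5224 = 0.6392  (Tesla)
  w_3 = 0.277155·0.5311 + -0.012025·12.0344 = 0.0025  (Oracle)
Σw_i=1.0000  μᵀw=0.1580
σ²=wᵀΣw=λ₁·μ_p+λ₂ = 0.277155·0.158 + -0.012025 = 0.031765 ≈ 0.0318


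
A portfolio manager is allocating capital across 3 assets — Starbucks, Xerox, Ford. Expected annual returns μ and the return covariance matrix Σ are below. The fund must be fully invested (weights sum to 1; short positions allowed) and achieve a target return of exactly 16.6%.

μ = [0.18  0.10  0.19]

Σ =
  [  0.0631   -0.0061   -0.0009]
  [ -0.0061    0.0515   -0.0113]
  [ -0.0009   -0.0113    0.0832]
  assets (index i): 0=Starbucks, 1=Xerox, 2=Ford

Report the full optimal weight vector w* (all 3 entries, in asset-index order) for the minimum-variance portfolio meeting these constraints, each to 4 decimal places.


g=Σ⁻¹μ = [3.1729  2.9130  2.7136]
h=Σ⁻¹𝟙 = [18.4908  25.0348  15.6194]
a=μᵀg=1.378010  b=𝟙ᵀg=8.799516  c=𝟙ᵀh=59.145041  D=ac−b²=4.070998
λ₁=(c·0.166−b)/D = (59.145041·0.166−8.799516)/4.070998 = 0.250199
λ₂=(a−b·0.166)/D = (1.378010−8.799516·0.166)/4.070998 = -0.020317
w* = 0.250199·g + -0.020317·h:
  w_0 = 0.250199·3.1729 + -0.020317·18.4908 = 0.4182  (Starbucks)
  w_1 = 0.250199·2.9130 + -0.020317·25.0348 = 0.2202  (Xerox)
  w_2 = 0.250199·2.7136 + -0.020317·15.6194 = 0.3616  (Ford)
Σw_i=1.0000  μᵀw=0.1660
σ²=wᵀΣw=λ₁·μ_p+λ₂ = 0.250199·0.166 + -0.020317 = 0.021216 ≈ 0.0212

0.4182  0.2202  0.3616


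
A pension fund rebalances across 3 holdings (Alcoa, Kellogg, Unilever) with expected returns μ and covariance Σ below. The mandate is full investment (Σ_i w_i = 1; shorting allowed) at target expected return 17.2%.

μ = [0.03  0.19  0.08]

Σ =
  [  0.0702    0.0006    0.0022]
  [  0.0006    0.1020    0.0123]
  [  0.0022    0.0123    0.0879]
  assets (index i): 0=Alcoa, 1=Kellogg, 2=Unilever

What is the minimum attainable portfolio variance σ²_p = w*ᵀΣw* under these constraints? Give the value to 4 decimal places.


g=Σ⁻¹μ = [0.3917  1.7819  0.6510]
h=Σ⁻¹𝟙 = [13.8638  8.5364  9.8351]
a=μᵀg=0.402398  b=𝟙ᵀg=2.824632  c=𝟙ᵀh=32.235273  D=ac−b²=4.992869
λ₁=(c·0.172−b)/D = (32.235273·0.172−2.824632)/4.992869 = 0.544744
λ₂=(a−b·0.172)/D = (0.402398−2.824632·0.172)/4.992869 = -0.016712
w* = 0.544744·g + -0.016712·h:
  w_0 = 0.544744·0.3917 + -0.016712·13.8638 = -0.0183  (Alcoa)
  w_1 = 0.544744·1.7819 + -0.016712·8.5364 = 0.8280  (Kellogg)
  w_2 = 0.544744·0.6510 + -0.016712·9.8351 = 0.1903  (Unilever)
Σw_i=1.0000  μᵀw=0.1720
σ²=wᵀΣw=λ₁·μ_p+λ₂ = 0.544744·0.172 + -0.016712 = 0.076984 ≈ 0.0770

0.0770


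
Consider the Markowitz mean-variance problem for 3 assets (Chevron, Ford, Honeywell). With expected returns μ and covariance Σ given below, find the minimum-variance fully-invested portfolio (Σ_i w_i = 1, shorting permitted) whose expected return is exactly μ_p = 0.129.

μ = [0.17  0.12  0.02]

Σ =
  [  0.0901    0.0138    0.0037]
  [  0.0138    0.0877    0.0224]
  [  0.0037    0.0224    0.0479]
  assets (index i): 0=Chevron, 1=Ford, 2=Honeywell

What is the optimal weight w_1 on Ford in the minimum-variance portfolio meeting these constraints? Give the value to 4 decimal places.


g=Σ⁻¹μ = [1.7192  1.1641  -0.2596]
h=Σ⁻¹𝟙 = [9.5482  5.4013  17.6134]
a=μᵀg=0.426756  b=𝟙ᵀg=2.623618  c=𝟙ᵀh=32.562912  D=ac−b²=7.013045
λ₁=(c·0.129−b)/D = (32.562912·0.129−2.623618)/7.013045 = 0.224866
λ₂=(a−b·0.129)/D = (0.426756−2.623618·0.129)/7.013045 = 0.012592
w* = 0.224866·g + 0.012592·h:
  w_0 = 0.224866·1.7192 + 0.012592·9.5482 = 0.5068  (Chevron)
  w_1 = 0.224866·1.1641 + 0.012592·5.4013 = 0.3298  (Ford)
  w_2 = 0.224866·-0.2596 + 0.012592·17.6134 = 0.1634  (Honeywell)
Σw_i=1.0000  μᵀw=0.1290
σ²=wᵀΣw=λ₁·μ_p+λ₂ = 0.224866·0.129 + 0.012592 = 0.041600 ≈ 0.0416

0.3298


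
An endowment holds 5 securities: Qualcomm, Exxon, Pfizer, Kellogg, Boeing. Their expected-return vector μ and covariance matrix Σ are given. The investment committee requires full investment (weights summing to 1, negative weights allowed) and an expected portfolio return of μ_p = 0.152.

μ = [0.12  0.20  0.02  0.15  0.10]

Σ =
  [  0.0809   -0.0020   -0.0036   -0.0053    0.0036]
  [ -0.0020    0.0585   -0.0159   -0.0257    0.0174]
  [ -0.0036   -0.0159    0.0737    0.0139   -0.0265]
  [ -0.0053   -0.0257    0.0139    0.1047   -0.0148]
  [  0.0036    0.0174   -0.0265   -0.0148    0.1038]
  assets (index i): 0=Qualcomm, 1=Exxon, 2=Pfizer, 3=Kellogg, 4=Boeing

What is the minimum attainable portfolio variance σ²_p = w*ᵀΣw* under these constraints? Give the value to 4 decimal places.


0.0140

x=Σ⁻¹μ = [1.7898  4.7222  1.1612  2.6388  0.7824]
y=Σ⁻¹𝟙 = [14.4557  26.6556  21.5186  15.7218  12.3996]
a=μᵀx=1.656496  b=𝟙ᵀx=11.094405  c=𝟙ᵀy=90.751280  D=ac−b²=27.243338
λ₁=(c·0.152−b)/D = (90.751280·0.152−11.094405)/27.243338 = 0.099099
λ₂=(a−b·0.152)/D = (1.656496−11.094405·0.152)/27.243338 = -0.001096
w* = 0.099099·x + -0.001096·y:
  w_0 = 0.099099·1.7898 + -0.001096·14.4557 = 0.1615  (Qualcomm)
  w_1 = 0.099099·4.7222 + -0.001096·26.6556 = 0.4388  (Exxon)
  w_2 = 0.099099·1.1612 + -0.001096·21.5186 = 0.0915  (Pfizer)
  w_3 = 0.099099·2.6388 + -0.001096·15.7218 = 0.2443  (Kellogg)
  w_4 = 0.099099·0.7824 + -0.001096·12.3996 = 0.0640  (Boeing)
Σw_i=1.0000  μᵀw=0.1520
σ²=wᵀΣw=λ₁·μ_p+λ₂ = 0.099099·0.152 + -0.001096 = 0.013967 ≈ 0.0140


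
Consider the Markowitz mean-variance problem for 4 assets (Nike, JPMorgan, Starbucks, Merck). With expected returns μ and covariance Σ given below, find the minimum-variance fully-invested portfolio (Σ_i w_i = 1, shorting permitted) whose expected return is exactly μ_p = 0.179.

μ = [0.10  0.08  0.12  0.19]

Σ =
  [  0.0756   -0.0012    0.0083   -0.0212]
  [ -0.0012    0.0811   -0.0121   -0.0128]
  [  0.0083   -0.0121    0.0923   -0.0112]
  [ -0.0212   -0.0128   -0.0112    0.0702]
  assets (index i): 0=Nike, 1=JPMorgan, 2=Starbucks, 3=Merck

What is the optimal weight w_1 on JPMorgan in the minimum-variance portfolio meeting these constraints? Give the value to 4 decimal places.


-0.0971

x=Σ⁻¹μ = [2.2852  1.9325  1.8385  4.0423]
y=Σ⁻¹𝟙 = [19.1519  18.8855  14.7210  25.8209]
a=μᵀx=1.371782  b=𝟙ᵀx=10.098526  c=𝟙ᵀy=78.579317  D=ac−b²=5.813502
λ₁=(c·0.179−b)/D = (78.579317·0.179−10.098526)/5.813502 = 0.682407
λ₂=(a−b·0.179)/D = (1.371782−10.098526·0.179)/5.813502 = -0.074973
w* = 0.682407·x + -0.074973·y:
  w_0 = 0.682407·2.2852 + -0.074973·19.1519 = 0.1235  (Nike)
  w_1 = 0.682407·1.9325 + -0.074973·18.8855 = -0.0971  (JPMorgan)
  w_2 = 0.682407·1.8385 + -0.074973·14.7210 = 0.1509  (Starbucks)
  w_3 = 0.682407·4.0423 + -0.074973·25.8209 = 0.8227  (Merck)
Σw_i=1.0000  μᵀw=0.1790
σ²=wᵀΣw=λ₁·μ_p+λ₂ = 0.682407·0.179 + -0.074973 = 0.047178 ≈ 0.0472


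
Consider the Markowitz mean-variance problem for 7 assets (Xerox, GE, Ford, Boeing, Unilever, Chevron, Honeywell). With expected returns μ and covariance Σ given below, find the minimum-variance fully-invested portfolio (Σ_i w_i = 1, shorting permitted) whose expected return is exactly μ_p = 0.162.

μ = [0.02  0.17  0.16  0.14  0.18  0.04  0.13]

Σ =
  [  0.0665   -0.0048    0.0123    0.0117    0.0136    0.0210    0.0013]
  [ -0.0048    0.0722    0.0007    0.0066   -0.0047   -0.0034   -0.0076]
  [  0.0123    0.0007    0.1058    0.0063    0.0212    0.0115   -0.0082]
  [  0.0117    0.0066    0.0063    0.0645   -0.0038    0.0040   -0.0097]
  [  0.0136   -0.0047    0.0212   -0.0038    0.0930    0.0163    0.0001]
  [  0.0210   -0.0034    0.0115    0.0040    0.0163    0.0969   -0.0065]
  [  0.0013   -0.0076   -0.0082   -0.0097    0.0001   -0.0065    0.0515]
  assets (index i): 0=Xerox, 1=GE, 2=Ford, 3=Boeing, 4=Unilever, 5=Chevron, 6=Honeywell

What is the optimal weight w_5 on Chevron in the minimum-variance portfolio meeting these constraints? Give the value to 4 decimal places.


x=Σ⁻¹μ = [-0.7734  2.5818  1.2933  2.5624  1.9267  0.3326  3.6516]
y=Σ⁻¹𝟙 = [7.3642  16.5642  7.1122  15.7727  8.0609  8.2521  26.8051]
a=μᵀx=1.823927  b=𝟙ᵀx=11.575035  c=𝟙ᵀy=89.931372  D=ac−b²=30.046822
λ₁=(c·0.162−b)/D = (89.931372·0.162−11.575035)/30.046822 = 0.099639
λ₂=(a−b·0.162)/D = (1.823927−11.575035·0.162)/30.046822 = -0.001705
w* = 0.099639·x + -0.001705·y:
  w_0 = 0.099639·-0.7734 + -0.001705·7.3642 = -0.0896  (Xerox)
  w_1 = 0.099639·2.5818 + -0.001705·16.5642 = 0.2290  (GE)
  w_2 = 0.099639·1.2933 + -0.001705·7.1122 = 0.1167  (Ford)
  w_3 = 0.099639·2.5624 + -0.001705·15.7727 = 0.2284  (Boeing)
  w_4 = 0.099639·1.9267 + -0.001705·8.0609 = 0.1782  (Unilever)
  w_5 = 0.099639·0.3326 + -0.001705·8.2521 = 0.0191  (Chevron)
  w_6 = 0.099639·3.6516 + -0.001705·26.8051 = 0.3181  (Honeywell)
Σw_i=1.0000  μᵀw=0.1620
σ²=wᵀΣw=λ₁·μ_p+λ₂ = 0.099639·0.162 + -0.001705 = 0.014437 ≈ 0.0144

0.0191


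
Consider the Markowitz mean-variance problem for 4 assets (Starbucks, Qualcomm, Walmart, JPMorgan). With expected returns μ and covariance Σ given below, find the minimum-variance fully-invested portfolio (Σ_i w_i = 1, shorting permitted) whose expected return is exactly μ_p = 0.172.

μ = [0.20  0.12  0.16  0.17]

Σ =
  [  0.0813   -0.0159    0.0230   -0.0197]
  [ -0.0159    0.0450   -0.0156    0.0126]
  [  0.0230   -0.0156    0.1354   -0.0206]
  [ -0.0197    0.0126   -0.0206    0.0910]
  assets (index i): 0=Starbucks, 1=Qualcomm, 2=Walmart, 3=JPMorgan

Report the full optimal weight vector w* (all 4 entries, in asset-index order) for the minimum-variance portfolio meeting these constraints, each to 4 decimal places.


g=Σ⁻¹μ = [3.3643  3.6667  1.3986  2.4054]
h=Σ⁻¹𝟙 = [18.3363  28.3131  9.5408  13.1980]
a=μᵀg=1.745561  b=𝟙ᵀg=10.835027  c=𝟙ᵀh=69.388240  D=ac−b²=3.723572
λ₁=(c·0.172−b)/D = (69.388240·0.172−10.835027)/3.723572 = 0.295348
λ₂=(a−b·0.172)/D = (1.745561−10.835027·0.172)/3.723572 = -0.031707
w* = 0.295348·g + -0.031707·h:
  w_0 = 0.295348·3.3643 + -0.031707·18.3363 = 0.4123  (Starbucks)
  w_1 = 0.295348·3.6667 + -0.031707·28.3131 = 0.1852  (Qualcomm)
  w_2 = 0.295348·1.3986 + -0.031707·9.5408 = 0.1106  (Walmart)
  w_3 = 0.295348·2.4054 + -0.031707·13.1980 = 0.2919  (JPMorgan)
Σw_i=1.0000  μᵀw=0.1720
σ²=wᵀΣw=λ₁·μ_p+λ₂ = 0.295348·0.172 + -0.031707 = 0.019093 ≈ 0.0191

0.4123  0.1852  0.1106  0.2919


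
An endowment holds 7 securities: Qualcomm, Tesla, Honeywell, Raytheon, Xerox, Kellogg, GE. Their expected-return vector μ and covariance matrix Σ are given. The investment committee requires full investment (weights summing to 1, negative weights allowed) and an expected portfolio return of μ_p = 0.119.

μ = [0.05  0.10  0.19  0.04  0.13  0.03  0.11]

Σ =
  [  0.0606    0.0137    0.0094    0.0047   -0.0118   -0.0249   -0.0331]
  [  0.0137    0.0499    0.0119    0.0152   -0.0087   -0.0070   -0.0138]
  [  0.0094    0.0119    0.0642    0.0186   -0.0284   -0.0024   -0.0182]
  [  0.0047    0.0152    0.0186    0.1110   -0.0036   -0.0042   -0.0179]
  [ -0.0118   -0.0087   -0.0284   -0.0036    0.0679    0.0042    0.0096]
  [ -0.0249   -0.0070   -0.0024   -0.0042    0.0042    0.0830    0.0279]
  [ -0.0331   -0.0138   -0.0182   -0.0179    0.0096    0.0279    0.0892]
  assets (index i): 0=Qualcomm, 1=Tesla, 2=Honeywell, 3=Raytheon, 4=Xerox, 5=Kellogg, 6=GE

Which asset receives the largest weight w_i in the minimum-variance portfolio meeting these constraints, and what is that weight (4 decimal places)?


g=Σ⁻¹μ = [2.0197  1.8309  5.0350  -0.2343  4.1965  0.1160  2.7583]
h=Σ⁻¹𝟙 = [33.6959  16.7145  26.5058  6.4360  29.6797  14.6814  25.2138]
a=μᵀg=2.083789  b=𝟙ᵀg=15.722104  c=𝟙ᵀh=152.927012  D=ac−b²=71.483118
λ₁=(c·0.119−b)/D = (152.927012·0.119−15.722104)/71.483118 = 0.034640
λ₂=(a−b·0.119)/D = (2.083789−15.722104·0.119)/71.483118 = 0.002978
w* = 0.034640·g + 0.002978·h:
  w_0 = 0.034640·2.0197 + 0.002978·33.6959 = 0.1703  (Qualcomm)
  w_1 = 0.034640·1.8309 + 0.002978·16.7145 = 0.1132  (Tesla)
  w_2 = 0.034640·5.0350 + 0.002978·26.5058 = 0.2533  (Honeywell)
  w_3 = 0.034640·-0.2343 + 0.002978·6.4360 = 0.0110  (Raytheon)
  w_4 = 0.034640·4.1965 + 0.002978·29.6797 = 0.2337  (Xerox)
  w_5 = 0.034640·0.1160 + 0.002978·14.6814 = 0.0477  (Kellogg)
  w_6 = 0.034640·2.7583 + 0.002978·25.2138 = 0.1706  (GE)
Σw_i=1.0000  μᵀw=0.1190
σ²=wᵀΣw=λ₁·μ_p+λ₂ = 0.034640·0.119 + 0.002978 = 0.007100 ≈ 0.0071

Honeywell (0.2533)


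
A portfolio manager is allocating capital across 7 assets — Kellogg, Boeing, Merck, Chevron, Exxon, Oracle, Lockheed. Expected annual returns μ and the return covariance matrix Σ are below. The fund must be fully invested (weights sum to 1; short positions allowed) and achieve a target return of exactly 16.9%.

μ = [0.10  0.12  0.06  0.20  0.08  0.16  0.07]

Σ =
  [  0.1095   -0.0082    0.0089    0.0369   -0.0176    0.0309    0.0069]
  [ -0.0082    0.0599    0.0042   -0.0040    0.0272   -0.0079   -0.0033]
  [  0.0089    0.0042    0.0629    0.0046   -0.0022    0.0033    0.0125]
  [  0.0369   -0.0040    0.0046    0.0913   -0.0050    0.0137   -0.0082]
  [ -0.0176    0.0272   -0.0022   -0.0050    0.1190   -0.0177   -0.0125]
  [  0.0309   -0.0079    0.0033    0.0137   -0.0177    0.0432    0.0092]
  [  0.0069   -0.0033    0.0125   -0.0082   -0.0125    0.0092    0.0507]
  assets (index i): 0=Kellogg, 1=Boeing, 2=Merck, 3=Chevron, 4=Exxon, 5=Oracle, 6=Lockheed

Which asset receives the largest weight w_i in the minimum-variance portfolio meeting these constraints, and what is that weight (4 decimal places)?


p=Σ⁻¹μ = [-0.7427  2.2243  0.2977  2.1459  0.8920  4.0073  1.3930]
q=Σ⁻¹𝟙 = [0.4778  15.8468  9.5744  9.8781  10.7038  22.2811  18.5233]
a=μᵀp=1.449712  b=𝟙ᵀp=10.217385  c=𝟙ᵀq=87.285223  D=ac−b²=22.143438
λ₁=(c·0.169−b)/D = (87.285223·0.169−10.217385)/22.143438 = 0.204748
λ₂=(a−b·0.169)/D = (1.449712−10.217385·0.169)/22.143438 = -0.012511
w* = 0.204748·p + -0.012511·q:
  w_0 = 0.204748·-0.7427 + -0.012511·0.4778 = -0.1581  (Kellogg)
  w_1 = 0.204748·2.2243 + -0.012511·15.8468 = 0.2572  (Boeing)
  w_2 = 0.204748·0.2977 + -0.012511·9.5744 = -0.0588  (Merck)
  w_3 = 0.204748·2.1459 + -0.012511·9.8781 = 0.3158  (Chevron)
  w_4 = 0.204748·0.8920 + -0.012511·10.7038 = 0.0487  (Exxon)
  w_5 = 0.204748·4.0073 + -0.012511·22.2811 = 0.5417  (Oracle)
  w_6 = 0.204748·1.3930 + -0.012511·18.5233 = 0.0535  (Lockheed)
Σw_i=1.0000  μᵀw=0.1690
σ²=wᵀΣw=λ₁·μ_p+λ₂ = 0.204748·0.169 + -0.012511 = 0.022092 ≈ 0.0221

Oracle (0.5417)


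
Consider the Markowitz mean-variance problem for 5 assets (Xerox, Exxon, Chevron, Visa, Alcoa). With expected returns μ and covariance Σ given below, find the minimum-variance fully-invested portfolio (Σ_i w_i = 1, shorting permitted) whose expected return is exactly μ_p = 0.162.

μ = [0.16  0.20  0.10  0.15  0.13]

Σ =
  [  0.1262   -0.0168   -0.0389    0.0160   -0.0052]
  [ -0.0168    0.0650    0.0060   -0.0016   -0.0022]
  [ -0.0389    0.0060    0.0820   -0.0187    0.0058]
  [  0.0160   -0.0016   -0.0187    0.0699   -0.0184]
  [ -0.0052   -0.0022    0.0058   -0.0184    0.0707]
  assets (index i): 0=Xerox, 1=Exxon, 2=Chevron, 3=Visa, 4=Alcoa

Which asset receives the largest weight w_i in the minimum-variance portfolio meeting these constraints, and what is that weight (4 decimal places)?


u=Σ⁻¹μ = [2.2465  3.5916  2.5391  3.1082  2.7164]
v=Σ⁻¹𝟙 = [15.0547  18.4968  21.6660  22.3063  19.8550]
a=μᵀu=2.151034  b=𝟙ᵀu=14.201806  c=𝟙ᵀv=97.378796  D=ac−b²=7.773761
λ₁=(c·0.162−b)/D = (97.378796·0.162−14.201806)/7.773761 = 0.202419
λ₂=(a−b·0.162)/D = (2.151034−14.201806·0.162)/7.773761 = -0.019252
w* = 0.202419·u + -0.019252·v:
  w_0 = 0.202419·2.2465 + -0.019252·15.0547 = 0.1649  (Xerox)
  w_1 = 0.202419·3.5916 + -0.019252·18.4968 = 0.3709  (Exxon)
  w_2 = 0.202419·2.5391 + -0.019252·21.6660 = 0.0969  (Chevron)
  w_3 = 0.202419·3.1082 + -0.019252·22.3063 = 0.1997  (Visa)
  w_4 = 0.202419·2.7164 + -0.019252·19.8550 = 0.1676  (Alcoa)
Σw_i=1.0000  μᵀw=0.1620
σ²=wᵀΣw=λ₁·μ_p+λ₂ = 0.202419·0.162 + -0.019252 = 0.013540 ≈ 0.0135

Exxon (0.3709)


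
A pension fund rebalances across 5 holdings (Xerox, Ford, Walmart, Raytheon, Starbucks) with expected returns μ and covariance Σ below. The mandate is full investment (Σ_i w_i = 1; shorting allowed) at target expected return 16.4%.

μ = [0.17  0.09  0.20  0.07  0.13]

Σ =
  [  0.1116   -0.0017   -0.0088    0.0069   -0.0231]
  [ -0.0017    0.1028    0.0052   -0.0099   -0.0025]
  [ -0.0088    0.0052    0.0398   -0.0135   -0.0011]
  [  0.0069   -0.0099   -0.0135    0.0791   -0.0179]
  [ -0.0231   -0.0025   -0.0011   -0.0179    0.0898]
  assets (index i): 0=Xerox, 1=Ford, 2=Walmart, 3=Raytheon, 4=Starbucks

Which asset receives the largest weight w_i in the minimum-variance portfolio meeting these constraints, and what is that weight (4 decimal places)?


Walmart (0.5001)

g=Σ⁻¹μ = [2.4384  0.8973  6.3602  2.4745  2.6710]
h=Σ⁻¹𝟙 = [14.6797  10.9227  35.4333  23.3720  20.3089]
a=μᵀg=2.287772  b=𝟙ᵀg=14.841448  c=𝟙ᵀh=104.716619  D=ac−b²=19.299164
λ₁=(c·0.164−b)/D = (104.716619·0.164−14.841448)/19.299164 = 0.120838
λ₂=(a−b·0.164)/D = (2.287772−14.841448·0.164)/19.299164 = -0.007577
w* = 0.120838·g + -0.007577·h:
  w_0 = 0.120838·2.4384 + -0.007577·14.6797 = 0.1834  (Xerox)
  w_1 = 0.120838·0.8973 + -0.007577·10.9227 = 0.0257  (Ford)
  w_2 = 0.120838·6.3602 + -0.007577·35.4333 = 0.5001  (Walmart)
  w_3 = 0.120838·2.4745 + -0.007577·23.3720 = 0.1219  (Raytheon)
  w_4 = 0.120838·2.6710 + -0.007577·20.3089 = 0.1689  (Starbucks)
Σw_i=1.0000  μᵀw=0.1640
σ²=wᵀΣw=λ₁·μ_p+λ₂ = 0.120838·0.164 + -0.007577 = 0.012241 ≈ 0.0122


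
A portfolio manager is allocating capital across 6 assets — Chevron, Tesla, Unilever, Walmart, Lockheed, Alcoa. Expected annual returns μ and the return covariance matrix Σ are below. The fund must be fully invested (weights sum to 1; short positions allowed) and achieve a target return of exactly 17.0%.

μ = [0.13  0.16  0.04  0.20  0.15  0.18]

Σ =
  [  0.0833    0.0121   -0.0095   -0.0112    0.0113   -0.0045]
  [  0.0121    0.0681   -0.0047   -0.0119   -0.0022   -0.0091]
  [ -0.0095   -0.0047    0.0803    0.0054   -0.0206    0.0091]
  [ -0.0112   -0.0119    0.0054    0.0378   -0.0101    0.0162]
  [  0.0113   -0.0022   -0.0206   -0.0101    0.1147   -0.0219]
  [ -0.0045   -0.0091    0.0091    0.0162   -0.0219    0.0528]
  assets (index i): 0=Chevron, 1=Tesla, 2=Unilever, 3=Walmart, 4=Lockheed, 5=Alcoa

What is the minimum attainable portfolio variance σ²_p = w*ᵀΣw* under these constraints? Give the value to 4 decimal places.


u=Σ⁻¹μ = [1.7788  3.6725  0.7873  6.1555  2.4984  3.2056]
v=Σ⁻¹𝟙 = [13.5601  21.9055  15.4460  31.7610  16.9007  18.4734]
a=μᵀu=3.033202  b=𝟙ᵀu=18.098059  c=𝟙ᵀv=118.046729  D=ac−b²=30.519782
λ₁=(c·0.170−b)/D = (118.046729·0.170−18.098059)/30.519782 = 0.064545
λ₂=(a−b·0.170)/D = (3.033202−18.098059·0.170)/30.519782 = -0.001424
w* = 0.064545·u + -0.001424·v:
  w_0 = 0.064545·1.7788 + -0.001424·13.5601 = 0.0955  (Chevron)
  w_1 = 0.064545·3.6725 + -0.001424·21.9055 = 0.2058  (Tesla)
  w_2 = 0.064545·0.7873 + -0.001424·15.4460 = 0.0288  (Unilever)
  w_3 = 0.064545·6.1555 + -0.001424·31.7610 = 0.3521  (Walmart)
  w_4 = 0.064545·2.4984 + -0.001424·16.9007 = 0.1372  (Lockheed)
  w_5 = 0.064545·3.2056 + -0.001424·18.4734 = 0.1806  (Alcoa)
Σw_i=1.0000  μᵀw=0.1700
σ²=wᵀΣw=λ₁·μ_p+λ₂ = 0.064545·0.170 + -0.001424 = 0.009548 ≈ 0.0095

0.0095


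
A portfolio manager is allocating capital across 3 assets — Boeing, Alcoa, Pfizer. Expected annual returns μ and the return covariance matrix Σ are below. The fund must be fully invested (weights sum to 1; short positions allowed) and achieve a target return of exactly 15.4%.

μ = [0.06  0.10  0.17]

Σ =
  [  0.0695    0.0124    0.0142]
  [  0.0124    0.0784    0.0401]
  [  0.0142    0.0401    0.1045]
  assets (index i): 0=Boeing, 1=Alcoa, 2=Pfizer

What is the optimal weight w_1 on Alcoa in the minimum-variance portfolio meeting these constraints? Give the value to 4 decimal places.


0.1379

x=Σ⁻¹μ = [0.4950  0.4971  1.3688]
y=Σ⁻¹𝟙 = [11.9175  8.4655  4.7015]
a=μᵀx=0.312101  b=𝟙ᵀx=2.360851  c=𝟙ᵀy=25.084475  D=ac−b²=2.255278
λ₁=(c·0.154−b)/D = (25.084475·0.154−2.360851)/2.255278 = 0.666063
λ₂=(a−b·0.154)/D = (0.312101−2.360851·0.154)/2.255278 = -0.022822
w* = 0.666063·x + -0.022822·y:
  w_0 = 0.666063·0.4950 + -0.022822·11.9175 = 0.0577  (Boeing)
  w_1 = 0.666063·0.4971 + -0.022822·8.4655 = 0.1379  (Alcoa)
  w_2 = 0.666063·1.3688 + -0.022822·4.7015 = 0.8044  (Pfizer)
Σw_i=1.0000  μᵀw=0.1540
σ²=wᵀΣw=λ₁·μ_p+λ₂ = 0.666063·0.154 + -0.022822 = 0.079752 ≈ 0.0798
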